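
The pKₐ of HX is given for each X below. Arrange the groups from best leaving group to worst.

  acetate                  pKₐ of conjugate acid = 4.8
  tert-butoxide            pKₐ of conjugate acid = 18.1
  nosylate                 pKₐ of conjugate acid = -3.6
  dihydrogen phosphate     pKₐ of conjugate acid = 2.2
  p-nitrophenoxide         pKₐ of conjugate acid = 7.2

Lower conjugate-acid pKₐ ⇒ weaker base ⇒ better leaving group.
Sorting by the given values: nosylate (-3.6), dihydrogen phosphate (2.2), acetate (4.8), p-nitrophenoxide (7.2), tert-butoxide (18.1).

nosylate > dihydrogen phosphate > acetate > p-nitrophenoxide > tert-butoxide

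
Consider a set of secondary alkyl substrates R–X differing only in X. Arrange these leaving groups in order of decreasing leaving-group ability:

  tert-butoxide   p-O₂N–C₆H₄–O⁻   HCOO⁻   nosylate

nosylate > HCOO⁻ > p-O₂N–C₆H₄–O⁻ > tert-butoxide

Rank by basicity of the departing species: weakest base leaves most easily.
nosylate: pKₐ(p-O₂NC₆H₄SO₃H) ≈ -3.5
HCOO⁻: pKₐ(HCOOH) ≈ 3.8 — resonance-stabilised carboxylate
p-O₂N–C₆H₄–O⁻: pKₐ(p-nitrophenol) ≈ 7.2 — nitro group delocalises the charge; the classic chromogenic LG
tert-butoxide: pKₐ(t-BuOH) ≈ 18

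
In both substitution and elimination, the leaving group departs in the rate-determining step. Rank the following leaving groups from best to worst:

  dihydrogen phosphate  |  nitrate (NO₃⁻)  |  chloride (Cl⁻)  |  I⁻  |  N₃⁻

I⁻ > chloride (Cl⁻) > nitrate (NO₃⁻) > dihydrogen phosphate > N₃⁻

I⁻: pKₐ(HI) ≈ -10 — large, highly polarisable; very weak base
chloride (Cl⁻): pKₐ(HCl) ≈ -7 — moderately weak base
nitrate (NO₃⁻): pKₐ(HNO₃) ≈ -1.3 — resonance-delocalised over three oxygens
dihydrogen phosphate: pKₐ(H₃PO₄) ≈ 2.1 — moderate base; biological leaving group after further activation
N₃⁻: pKₐ(HN₃) ≈ 4.7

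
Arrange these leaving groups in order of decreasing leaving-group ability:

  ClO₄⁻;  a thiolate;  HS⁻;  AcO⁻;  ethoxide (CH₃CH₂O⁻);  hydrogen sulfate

ClO₄⁻ > hydrogen sulfate > AcO⁻ > HS⁻ > a thiolate > ethoxide (CH₃CH₂O⁻)

Rank by basicity of the departing species: weakest base leaves most easily.
ClO₄⁻: pKₐ(HClO₄) ≈ -10
hydrogen sulfate: pKₐ(H₂SO₄) ≈ -3
AcO⁻: pKₐ(CH₃COOH) ≈ 4.8
HS⁻: pKₐ(H₂S) ≈ 7
a thiolate: pKₐ(RSH (a thiol)) ≈ 10.5
ethoxide (CH₃CH₂O⁻): pKₐ(CH₃CH₂OH) ≈ 16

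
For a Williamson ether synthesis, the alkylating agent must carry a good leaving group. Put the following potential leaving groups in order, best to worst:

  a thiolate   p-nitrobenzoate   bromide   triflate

triflate > bromide > p-nitrobenzoate > a thiolate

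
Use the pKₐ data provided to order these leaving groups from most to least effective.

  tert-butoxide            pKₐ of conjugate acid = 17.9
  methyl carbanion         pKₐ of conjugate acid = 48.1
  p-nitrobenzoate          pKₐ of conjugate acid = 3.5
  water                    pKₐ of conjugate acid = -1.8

Lower conjugate-acid pKₐ ⇒ weaker base ⇒ better leaving group.
Sorting by the given values: water (-1.8), p-nitrobenzoate (3.5), tert-butoxide (17.9), methyl carbanion (48.1).

water > p-nitrobenzoate > tert-butoxide > methyl carbanion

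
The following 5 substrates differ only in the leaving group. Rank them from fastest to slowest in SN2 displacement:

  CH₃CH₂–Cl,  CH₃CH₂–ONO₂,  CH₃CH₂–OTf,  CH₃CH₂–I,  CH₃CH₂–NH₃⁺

CH₃CH₂–OTf > CH₃CH₂–I > CH₃CH₂–Cl > CH₃CH₂–ONO₂ > CH₃CH₂–NH₃⁺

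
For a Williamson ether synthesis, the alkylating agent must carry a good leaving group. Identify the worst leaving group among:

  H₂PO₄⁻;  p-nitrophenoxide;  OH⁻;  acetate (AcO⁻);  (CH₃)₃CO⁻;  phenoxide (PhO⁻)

Leaving-group ability tracks the stability of the departed species; conjugate-acid pKₐ is the usual yardstick (lower pKₐ → better LG).
H₂PO₄⁻: pKₐ(H₃PO₄) ≈ 2.1
acetate (AcO⁻): pKₐ(CH₃COOH) ≈ 4.8
p-nitrophenoxide: pKₐ(p-nitrophenol) ≈ 7.2
phenoxide (PhO⁻): pKₐ(C₆H₅OH (phenol)) ≈ 10
OH⁻: pKₐ(H₂O) ≈ 15.7
(CH₃)₃CO⁻: pKₐ(t-BuOH) ≈ 18

(CH₃)₃CO⁻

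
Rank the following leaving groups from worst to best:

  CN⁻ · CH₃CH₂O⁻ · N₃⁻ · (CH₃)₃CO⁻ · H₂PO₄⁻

A good leaving group is a weak base: the lower the pKₐ of its conjugate acid, the more readily it departs.
H₂PO₄⁻: pKₐ(H₃PO₄) ≈ 2.1
N₃⁻: pKₐ(HN₃) ≈ 4.7
CN⁻: pKₐ(HCN) ≈ 9.2
CH₃CH₂O⁻: pKₐ(CH₃CH₂OH) ≈ 16
(CH₃)₃CO⁻: pKₐ(t-BuOH) ≈ 18
The question asks for worst first, so the sequence is read in increasing leaving-group ability.

(CH₃)₃CO⁻ < CH₃CH₂O⁻ < CN⁻ < N₃⁻ < H₂PO₄⁻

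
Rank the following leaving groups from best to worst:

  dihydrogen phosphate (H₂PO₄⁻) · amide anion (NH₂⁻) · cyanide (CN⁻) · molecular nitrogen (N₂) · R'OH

Rank by basicity of the departing species: weakest base leaves most easily.
molecular nitrogen (N₂): no meaningful conjugate acid; N₂ departs as an exceptionally stable neutral molecule
R'OH: pKₐ(R'OH₂⁺) ≈ -2.4
dihydrogen phosphate (H₂PO₄⁻): pKₐ(H₃PO₄) ≈ 2.1
cyanide (CN⁻): pKₐ(HCN) ≈ 9.2
amide anion (NH₂⁻): pKₐ(NH₃) ≈ 38

molecular nitrogen (N₂) > R'OH > dihydrogen phosphate (H₂PO₄⁻) > cyanide (CN⁻) > amide anion (NH₂⁻)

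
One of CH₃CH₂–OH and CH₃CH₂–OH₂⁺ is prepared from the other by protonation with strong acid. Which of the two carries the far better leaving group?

CH₃CH₂–OH₂⁺

From CH₃CH₂–OH the departing group would be OH⁻ (pKₐ(H₂O) ≈ 15.7). Strong base; essentially never leaves without prior activation.
From CH₃CH₂–OH₂⁺ the leaving group is H₂O (pKₐ(H₃O⁺) ≈ -1.7). Neutral; leaves from a protonated alcohol (R–OH₂⁺).
Protonation with strong acid works by converting the leaving group from hydroxide to neutral water, making CH₃CH₂–OH₂⁺ enormously more reactive.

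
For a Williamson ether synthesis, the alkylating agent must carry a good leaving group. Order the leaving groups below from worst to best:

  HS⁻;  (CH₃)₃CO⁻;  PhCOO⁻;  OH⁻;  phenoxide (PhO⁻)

(CH₃)₃CO⁻ < OH⁻ < phenoxide (PhO⁻) < HS⁻ < PhCOO⁻

A good leaving group is a weak base: the lower the pKₐ of its conjugate acid, the more readily it departs.
PhCOO⁻: pKₐ(C₆H₅COOH) ≈ 4.2 — aryl carboxylate
HS⁻: pKₐ(H₂S) ≈ 7 — larger and more polarisable than the oxygen analogue
phenoxide (PhO⁻): pKₐ(C₆H₅OH (phenol)) ≈ 10 — resonance into the ring helps, but still a poor LG
OH⁻: pKₐ(H₂O) ≈ 15.7 — strong base; essentially never leaves without prior activation
(CH₃)₃CO⁻: pKₐ(t-BuOH) ≈ 18
The question asks for worst first, so the sequence is read in increasing leaving-group ability.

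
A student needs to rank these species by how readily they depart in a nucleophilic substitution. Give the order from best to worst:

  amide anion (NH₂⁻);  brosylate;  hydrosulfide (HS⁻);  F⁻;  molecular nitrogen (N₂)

molecular nitrogen (N₂) > brosylate > F⁻ > hydrosulfide (HS⁻) > amide anion (NH₂⁻)

molecular nitrogen (N₂): no meaningful conjugate acid; N₂ departs as an exceptionally stable neutral molecule
brosylate: pKₐ(p-BrC₆H₄SO₃H) ≈ -2.8
F⁻: pKₐ(HF) ≈ 3.2 — small and strongly basic; the poor halide leaving group
hydrosulfide (HS⁻): pKₐ(H₂S) ≈ 7 — larger and more polarisable than the oxygen analogue
amide anion (NH₂⁻): pKₐ(NH₃) ≈ 38 — extremely strong base; never a leaving group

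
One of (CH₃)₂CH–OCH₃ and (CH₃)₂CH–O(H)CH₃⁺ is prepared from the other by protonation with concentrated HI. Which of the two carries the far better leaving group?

From (CH₃)₂CH–OCH₃ the departing group would be CH₃O⁻ (pKₐ(CH₃OH) ≈ 15.5). Strong base; alkoxides do not leave unassisted.
From (CH₃)₂CH–O(H)CH₃⁺ the leaving group is R'OH (pKₐ(R'OH₂⁺) ≈ -2.4). Neutral; leaves from a protonated ether (an oxonium ion, R–O(H)R'⁺).
Protonation with concentrated HI works by allowing neutral methanol, rather than methoxide, to depart, making (CH₃)₂CH–O(H)CH₃⁺ enormously more reactive.

(CH₃)₂CH–O(H)CH₃⁺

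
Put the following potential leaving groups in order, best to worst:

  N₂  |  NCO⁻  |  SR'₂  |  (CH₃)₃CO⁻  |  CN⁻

N₂ > SR'₂ > NCO⁻ > CN⁻ > (CH₃)₃CO⁻

N₂: no meaningful conjugate acid; N₂ departs as an exceptionally stable neutral molecule
SR'₂: pKₐ(R'₂SH⁺) ≈ -7
NCO⁻: pKₐ(HOCN) ≈ 3.5
CN⁻: pKₐ(HCN) ≈ 9.2
(CH₃)₃CO⁻: pKₐ(t-BuOH) ≈ 18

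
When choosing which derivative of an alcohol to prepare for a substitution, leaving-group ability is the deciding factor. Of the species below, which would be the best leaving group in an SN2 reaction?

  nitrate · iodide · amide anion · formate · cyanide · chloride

iodide

Leaving-group ability tracks the stability of the departed species; conjugate-acid pKₐ is the usual yardstick (lower pKₐ → better LG).
iodide: pKₐ(HI) ≈ -10
chloride: pKₐ(HCl) ≈ -7
nitrate: pKₐ(HNO₃) ≈ -1.3
formate: pKₐ(HCOOH) ≈ 3.8
cyanide: pKₐ(HCN) ≈ 9.2
amide anion: pKₐ(NH₃) ≈ 38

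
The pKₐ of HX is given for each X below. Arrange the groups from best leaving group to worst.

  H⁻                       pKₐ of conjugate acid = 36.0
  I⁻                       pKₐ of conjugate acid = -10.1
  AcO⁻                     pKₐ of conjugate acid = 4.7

I⁻ > AcO⁻ > H⁻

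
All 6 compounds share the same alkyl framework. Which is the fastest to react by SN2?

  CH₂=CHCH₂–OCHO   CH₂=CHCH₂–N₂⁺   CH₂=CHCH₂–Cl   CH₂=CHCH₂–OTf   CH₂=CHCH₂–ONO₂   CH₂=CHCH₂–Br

CH₂=CHCH₂–N₂⁺

Same R in every case — rank the leaving groups.
Leaving-group ability tracks the stability of the departed species; conjugate-acid pKₐ is the usual yardstick (lower pKₐ → better LG).
CH₂=CHCH₂–N₂⁺ loses N₂: no meaningful conjugate acid; N₂ departs as an exceptionally stable neutral molecule
CH₂=CHCH₂–OTf loses OTf⁻: pKₐ(CF₃SO₃H (triflic acid)) ≈ -14
CH₂=CHCH₂–Br loses Br⁻: pKₐ(HBr) ≈ -9
CH₂=CHCH₂–Cl loses Cl⁻: pKₐ(HCl) ≈ -7
CH₂=CHCH₂–ONO₂ loses NO₃⁻: pKₐ(HNO₃) ≈ -1.3
CH₂=CHCH₂–OCHO loses HCOO⁻: pKₐ(HCOOH) ≈ 3.8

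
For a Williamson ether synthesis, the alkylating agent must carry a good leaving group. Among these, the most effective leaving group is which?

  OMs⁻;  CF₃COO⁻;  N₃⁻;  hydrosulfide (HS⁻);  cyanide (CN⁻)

OMs⁻

Leaving-group ability tracks the stability of the departed species; conjugate-acid pKₐ is the usual yardstick (lower pKₐ → better LG).
OMs⁻: pKₐ(CH₃SO₃H (MsOH)) ≈ -1.9
CF₃COO⁻: pKₐ(CF₃COOH) ≈ 0.2
N₃⁻: pKₐ(HN₃) ≈ 4.7
hydrosulfide (HS⁻): pKₐ(H₂S) ≈ 7
cyanide (CN⁻): pKₐ(HCN) ≈ 9.2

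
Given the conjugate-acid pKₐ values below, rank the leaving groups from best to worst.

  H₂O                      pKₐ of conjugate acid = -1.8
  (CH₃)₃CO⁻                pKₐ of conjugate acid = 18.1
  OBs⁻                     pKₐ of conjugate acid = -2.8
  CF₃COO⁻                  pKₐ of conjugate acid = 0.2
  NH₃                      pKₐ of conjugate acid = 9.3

OBs⁻ > H₂O > CF₃COO⁻ > NH₃ > (CH₃)₃CO⁻

Lower conjugate-acid pKₐ ⇒ weaker base ⇒ better leaving group.
Sorting by the given values: OBs⁻ (-2.8), H₂O (-1.8), CF₃COO⁻ (0.2), NH₃ (9.3), (CH₃)₃CO⁻ (18.1).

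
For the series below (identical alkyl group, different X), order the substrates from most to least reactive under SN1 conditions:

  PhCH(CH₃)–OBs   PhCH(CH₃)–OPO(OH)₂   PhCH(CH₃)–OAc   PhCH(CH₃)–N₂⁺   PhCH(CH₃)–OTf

PhCH(CH₃)–N₂⁺ > PhCH(CH₃)–OTf > PhCH(CH₃)–OBs > PhCH(CH₃)–OPO(OH)₂ > PhCH(CH₃)–OAc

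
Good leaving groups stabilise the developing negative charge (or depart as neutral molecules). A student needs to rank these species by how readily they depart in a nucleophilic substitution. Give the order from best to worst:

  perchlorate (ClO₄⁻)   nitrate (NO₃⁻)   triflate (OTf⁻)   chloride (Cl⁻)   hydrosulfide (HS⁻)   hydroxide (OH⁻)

The more stable X⁻ (or X) is on its own — i.e. the weaker a base it is — the better a leaving group it makes.
triflate (OTf⁻): pKₐ(CF₃SO₃H (triflic acid)) ≈ -14
perchlorate (ClO₄⁻): pKₐ(HClO₄) ≈ -10
chloride (Cl⁻): pKₐ(HCl) ≈ -7
nitrate (NO₃⁻): pKₐ(HNO₃) ≈ -1.3
hydrosulfide (HS⁻): pKₐ(H₂S) ≈ 7
hydroxide (OH⁻): pKₐ(H₂O) ≈ 15.7

triflate (OTf⁻) > perchlorate (ClO₄⁻) > chloride (Cl⁻) > nitrate (NO₃⁻) > hydrosulfide (HS⁻) > hydroxide (OH⁻)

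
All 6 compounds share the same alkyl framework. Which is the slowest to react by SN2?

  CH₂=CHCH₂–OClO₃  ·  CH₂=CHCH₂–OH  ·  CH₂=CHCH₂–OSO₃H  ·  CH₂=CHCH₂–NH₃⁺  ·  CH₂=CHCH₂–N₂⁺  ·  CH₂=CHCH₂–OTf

CH₂=CHCH₂–OH

Identical carbon frameworks mean the comparison reduces to leaving-group quality.
The more stable X⁻ (or X) is on its own — i.e. the weaker a base it is — the better a leaving group it makes.
CH₂=CHCH₂–N₂⁺ loses N₂: no meaningful conjugate acid; N₂ departs as an exceptionally stable neutral molecule
CH₂=CHCH₂–OTf loses OTf⁻: pKₐ(CF₃SO₃H (triflic acid)) ≈ -14
CH₂=CHCH₂–OClO₃ loses ClO₄⁻: pKₐ(HClO₄) ≈ -10
CH₂=CHCH₂–OSO₃H loses HSO₄⁻: pKₐ(H₂SO₄) ≈ -3
CH₂=CHCH₂–NH₃⁺ loses NH₃: pKₐ(NH₄⁺) ≈ 9.2
CH₂=CHCH₂–OH loses OH⁻: pKₐ(H₂O) ≈ 15.7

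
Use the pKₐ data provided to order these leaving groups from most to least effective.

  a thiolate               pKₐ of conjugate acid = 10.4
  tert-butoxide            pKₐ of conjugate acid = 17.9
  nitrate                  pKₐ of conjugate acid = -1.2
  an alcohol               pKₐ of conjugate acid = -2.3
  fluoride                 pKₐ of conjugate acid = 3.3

an alcohol > nitrate > fluoride > a thiolate > tert-butoxide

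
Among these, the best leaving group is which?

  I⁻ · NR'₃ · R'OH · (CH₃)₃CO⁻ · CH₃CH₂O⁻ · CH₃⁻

I⁻: pKₐ(HI) ≈ -10
R'OH: pKₐ(R'OH₂⁺) ≈ -2.4
NR'₃: pKₐ(R'₃NH⁺) ≈ 10.7
CH₃CH₂O⁻: pKₐ(CH₃CH₂OH) ≈ 16
(CH₃)₃CO⁻: pKₐ(t-BuOH) ≈ 18
CH₃⁻: pKₐ(CH₄) ≈ 48

I⁻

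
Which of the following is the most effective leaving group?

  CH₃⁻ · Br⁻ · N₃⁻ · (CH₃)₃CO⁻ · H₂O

Br⁻

The more stable X⁻ (or X) is on its own — i.e. the weaker a base it is — the better a leaving group it makes.
Br⁻: pKₐ(HBr) ≈ -9
H₂O: pKₐ(H₃O⁺) ≈ -1.7
N₃⁻: pKₐ(HN₃) ≈ 4.7
(CH₃)₃CO⁻: pKₐ(t-BuOH) ≈ 18
CH₃⁻: pKₐ(CH₄) ≈ 48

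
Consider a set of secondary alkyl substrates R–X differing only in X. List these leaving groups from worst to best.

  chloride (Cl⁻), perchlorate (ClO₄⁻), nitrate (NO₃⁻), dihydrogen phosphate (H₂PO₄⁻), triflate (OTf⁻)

The more stable X⁻ (or X) is on its own — i.e. the weaker a base it is — the better a leaving group it makes.
triflate (OTf⁻): pKₐ(CF₃SO₃H (triflic acid)) ≈ -14
perchlorate (ClO₄⁻): pKₐ(HClO₄) ≈ -10
chloride (Cl⁻): pKₐ(HCl) ≈ -7
nitrate (NO₃⁻): pKₐ(HNO₃) ≈ -1.3
dihydrogen phosphate (H₂PO₄⁻): pKₐ(H₃PO₄) ≈ 2.1
The question asks for worst first, so the sequence is read in increasing leaving-group ability.

dihydrogen phosphate (H₂PO₄⁻) < nitrate (NO₃⁻) < chloride (Cl⁻) < perchlorate (ClO₄⁻) < triflate (OTf⁻)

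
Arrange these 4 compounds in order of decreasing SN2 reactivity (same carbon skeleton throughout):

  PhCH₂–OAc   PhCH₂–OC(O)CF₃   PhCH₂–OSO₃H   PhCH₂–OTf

Identical carbon frameworks mean the comparison reduces to leaving-group quality.
The more stable X⁻ (or X) is on its own — i.e. the weaker a base it is — the better a leaving group it makes.
PhCH₂–OTf loses OTf⁻: pKₐ(CF₃SO₃H (triflic acid)) ≈ -14
PhCH₂–OSO₃H loses HSO₄⁻: pKₐ(H₂SO₄) ≈ -3
PhCH₂–OC(O)CF₃ loses CF₃COO⁻: pKₐ(CF₃COOH) ≈ 0.2
PhCH₂–OAc loses AcO⁻: pKₐ(CH₃COOH) ≈ 4.8

PhCH₂–OTf > PhCH₂–OSO₃H > PhCH₂–OC(O)CF₃ > PhCH₂–OAc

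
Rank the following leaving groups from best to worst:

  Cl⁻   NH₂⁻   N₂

N₂ > Cl⁻ > NH₂⁻

N₂: no meaningful conjugate acid; N₂ departs as an exceptionally stable neutral molecule
Cl⁻: pKₐ(HCl) ≈ -7
NH₂⁻: pKₐ(NH₃) ≈ 38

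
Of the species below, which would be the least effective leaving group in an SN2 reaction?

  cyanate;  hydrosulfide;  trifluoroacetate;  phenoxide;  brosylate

phenoxide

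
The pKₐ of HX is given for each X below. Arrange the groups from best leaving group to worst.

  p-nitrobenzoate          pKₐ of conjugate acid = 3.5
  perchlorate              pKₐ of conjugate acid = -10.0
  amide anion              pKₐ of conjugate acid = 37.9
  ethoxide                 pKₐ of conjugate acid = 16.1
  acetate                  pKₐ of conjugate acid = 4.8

perchlorate > p-nitrobenzoate > acetate > ethoxide > amide anion

Lower conjugate-acid pKₐ ⇒ weaker base ⇒ better leaving group.
Sorting by the given values: perchlorate (-10.0), p-nitrobenzoate (3.5), acetate (4.8), ethoxide (16.1), amide anion (37.9).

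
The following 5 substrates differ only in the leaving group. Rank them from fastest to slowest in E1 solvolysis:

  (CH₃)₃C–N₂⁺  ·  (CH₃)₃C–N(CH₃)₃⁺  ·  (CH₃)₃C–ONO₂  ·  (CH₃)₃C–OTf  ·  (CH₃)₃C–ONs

(CH₃)₃C–N₂⁺ > (CH₃)₃C–OTf > (CH₃)₃C–ONs > (CH₃)₃C–ONO₂ > (CH₃)₃C–N(CH₃)₃⁺

With the same alkyl group throughout, only the leaving group differentiates the rates.
Rank by basicity of the departing species: weakest base leaves most easily.
(CH₃)₃C–N₂⁺ loses N₂: no meaningful conjugate acid; N₂ departs as an exceptionally stable neutral molecule
(CH₃)₃C–OTf loses OTf⁻: pKₐ(CF₃SO₃H (triflic acid)) ≈ -14
(CH₃)₃C–ONs loses ONs⁻: pKₐ(p-O₂NC₆H₄SO₃H) ≈ -3.5
(CH₃)₃C–ONO₂ loses NO₃⁻: pKₐ(HNO₃) ≈ -1.3
(CH₃)₃C–N(CH₃)₃⁺ loses NR'₃: pKₐ(R'₃NH⁺) ≈ 10.7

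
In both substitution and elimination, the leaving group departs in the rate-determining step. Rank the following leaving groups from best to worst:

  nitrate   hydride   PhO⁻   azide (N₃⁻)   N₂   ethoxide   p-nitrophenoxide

N₂: no meaningful conjugate acid; N₂ departs as an exceptionally stable neutral molecule
nitrate: pKₐ(HNO₃) ≈ -1.3 — resonance-delocalised over three oxygens
azide (N₃⁻): pKₐ(HN₃) ≈ 4.7
p-nitrophenoxide: pKₐ(p-nitrophenol) ≈ 7.2 — nitro group delocalises the charge; the classic chromogenic LG
PhO⁻: pKₐ(C₆H₅OH (phenol)) ≈ 10 — resonance into the ring helps, but still a poor LG
ethoxide: pKₐ(CH₃CH₂OH) ≈ 16 — strong base; alkoxides do not leave unassisted
hydride: pKₐ(H₂) ≈ 36 — extremely strong base; leaves only in special hydride-transfer contexts

N₂ > nitrate > azide (N₃⁻) > p-nitrophenoxide > PhO⁻ > ethoxide > hydride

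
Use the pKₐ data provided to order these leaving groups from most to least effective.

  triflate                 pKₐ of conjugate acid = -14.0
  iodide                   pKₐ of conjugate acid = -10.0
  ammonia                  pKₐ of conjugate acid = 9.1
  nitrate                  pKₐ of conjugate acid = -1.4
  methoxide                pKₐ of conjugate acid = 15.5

Lower conjugate-acid pKₐ ⇒ weaker base ⇒ better leaving group.
Sorting by the given values: triflate (-14.0), iodide (-10.0), nitrate (-1.4), ammonia (9.1), methoxide (15.5).

triflate > iodide > nitrate > ammonia > methoxide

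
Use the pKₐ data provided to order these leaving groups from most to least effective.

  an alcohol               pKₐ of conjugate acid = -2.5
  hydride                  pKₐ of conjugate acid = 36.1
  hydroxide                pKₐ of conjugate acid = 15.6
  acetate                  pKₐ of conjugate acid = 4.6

an alcohol > acetate > hydroxide > hydride

Lower conjugate-acid pKₐ ⇒ weaker base ⇒ better leaving group.
Sorting by the given values: an alcohol (-2.5), acetate (4.6), hydroxide (15.6), hydride (36.1).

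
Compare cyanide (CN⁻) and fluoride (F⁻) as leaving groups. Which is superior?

fluoride (F⁻)

fluoride (F⁻) is the better leaving group.
pKₐ(HF) ≈ 3.2 versus pKₐ(HCN) ≈ 9.2: fluoride (F⁻) is the much weaker base.
Small and strongly basic; the poor halide leaving group.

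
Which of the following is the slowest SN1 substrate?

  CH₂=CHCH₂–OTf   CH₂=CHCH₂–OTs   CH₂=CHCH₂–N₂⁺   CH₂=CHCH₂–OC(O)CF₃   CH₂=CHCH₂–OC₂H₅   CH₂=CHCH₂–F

Same R in every case — rank the leaving groups.
Rank by basicity of the departing species: weakest base leaves most easily.
CH₂=CHCH₂–N₂⁺ loses N₂: no meaningful conjugate acid; N₂ departs as an exceptionally stable neutral molecule
CH₂=CHCH₂–OTf loses OTf⁻: pKₐ(CF₃SO₃H (triflic acid)) ≈ -14
CH₂=CHCH₂–OTs loses OTs⁻: pKₐ(p-CH₃C₆H₄SO₃H (TsOH)) ≈ -2.8
CH₂=CHCH₂–OC(O)CF₃ loses CF₃COO⁻: pKₐ(CF₃COOH) ≈ 0.2
CH₂=CHCH₂–F loses F⁻: pKₐ(HF) ≈ 3.2
CH₂=CHCH₂–OC₂H₅ loses CH₃CH₂O⁻: pKₐ(CH₃CH₂OH) ≈ 16

CH₂=CHCH₂–OC₂H₅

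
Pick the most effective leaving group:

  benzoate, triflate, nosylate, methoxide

triflate

A good leaving group is a weak base: the lower the pKₐ of its conjugate acid, the more readily it departs.
triflate: pKₐ(CF₃SO₃H (triflic acid)) ≈ -14
nosylate: pKₐ(p-O₂NC₆H₄SO₃H) ≈ -3.5
benzoate: pKₐ(C₆H₅COOH) ≈ 4.2
methoxide: pKₐ(CH₃OH) ≈ 15.5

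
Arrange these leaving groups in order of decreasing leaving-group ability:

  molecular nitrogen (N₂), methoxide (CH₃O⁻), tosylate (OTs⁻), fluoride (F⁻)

molecular nitrogen (N₂) > tosylate (OTs⁻) > fluoride (F⁻) > methoxide (CH₃O⁻)

Rank by basicity of the departing species: weakest base leaves most easily.
molecular nitrogen (N₂): no meaningful conjugate acid; N₂ departs as an exceptionally stable neutral molecule
tosylate (OTs⁻): pKₐ(p-CH₃C₆H₄SO₃H (TsOH)) ≈ -2.8
fluoride (F⁻): pKₐ(HF) ≈ 3.2 — small and strongly basic; the poor halide leaving group
methoxide (CH₃O⁻): pKₐ(CH₃OH) ≈ 15.5 — strong base; alkoxides do not leave unassisted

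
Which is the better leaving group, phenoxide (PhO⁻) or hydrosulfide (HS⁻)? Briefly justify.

hydrosulfide (HS⁻) is the better leaving group.
pKₐ(H₂S) ≈ 7 versus pKₐ(C₆H₅OH (phenol)) ≈ 10: hydrosulfide (HS⁻) is the much weaker base.
Larger and more polarisable than the oxygen analogue.

hydrosulfide (HS⁻)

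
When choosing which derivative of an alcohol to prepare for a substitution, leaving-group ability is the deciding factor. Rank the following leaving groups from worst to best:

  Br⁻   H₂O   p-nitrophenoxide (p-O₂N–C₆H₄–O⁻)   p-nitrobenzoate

Br⁻: pKₐ(HBr) ≈ -9
H₂O: pKₐ(H₃O⁺) ≈ -1.7
p-nitrobenzoate: pKₐ(p-nitrobenzoic acid) ≈ 3.4 — electron-withdrawing nitro group stabilises the carboxylate
p-nitrophenoxide (p-O₂N–C₆H₄–O⁻): pKₐ(p-nitrophenol) ≈ 7.2 — nitro group delocalises the charge; the classic chromogenic LG
Reversing gives the worst-to-best order requested.

p-nitrophenoxide (p-O₂N–C₆H₄–O⁻) < p-nitrobenzoate < H₂O < Br⁻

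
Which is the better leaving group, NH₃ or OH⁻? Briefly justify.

NH₃

NH₃ is the better leaving group.
pKₐ(NH₄⁺) ≈ 9.2 versus pKₐ(H₂O) ≈ 15.7: NH₃ is the much weaker base.
Neutral but moderately basic; leaves from R–NH₃⁺.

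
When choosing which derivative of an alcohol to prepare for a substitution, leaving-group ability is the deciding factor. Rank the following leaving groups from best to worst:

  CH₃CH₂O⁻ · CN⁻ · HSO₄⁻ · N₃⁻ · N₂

N₂ > HSO₄⁻ > N₃⁻ > CN⁻ > CH₃CH₂O⁻

Leaving-group ability tracks the stability of the departed species; conjugate-acid pKₐ is the usual yardstick (lower pKₐ → better LG).
N₂: no meaningful conjugate acid; N₂ departs as an exceptionally stable neutral molecule
HSO₄⁻: pKₐ(H₂SO₄) ≈ -3
N₃⁻: pKₐ(HN₃) ≈ 4.7 — linear, resonance-stabilised
CN⁻: pKₐ(HCN) ≈ 9.2
CH₃CH₂O⁻: pKₐ(CH₃CH₂OH) ≈ 16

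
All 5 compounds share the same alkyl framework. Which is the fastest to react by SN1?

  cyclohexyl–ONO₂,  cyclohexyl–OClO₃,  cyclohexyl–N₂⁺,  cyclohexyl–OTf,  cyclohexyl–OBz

The skeletons are identical, so relative rate is governed entirely by leaving-group ability.
A good leaving group is a weak base: the lower the pKₐ of its conjugate acid, the more readily it departs.
cyclohexyl–N₂⁺ loses N₂: no meaningful conjugate acid; N₂ departs as an exceptionally stable neutral molecule
cyclohexyl–OTf loses OTf⁻: pKₐ(CF₃SO₃H (triflic acid)) ≈ -14
cyclohexyl–OClO₃ loses ClO₄⁻: pKₐ(HClO₄) ≈ -10
cyclohexyl–ONO₂ loses NO₃⁻: pKₐ(HNO₃) ≈ -1.3
cyclohexyl–OBz loses PhCOO⁻: pKₐ(C₆H₅COOH) ≈ 4.2

cyclohexyl–N₂⁺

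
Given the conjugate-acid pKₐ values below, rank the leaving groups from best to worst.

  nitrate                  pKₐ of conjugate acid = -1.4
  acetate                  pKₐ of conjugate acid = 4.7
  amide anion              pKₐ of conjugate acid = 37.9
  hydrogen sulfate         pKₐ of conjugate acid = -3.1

hydrogen sulfate > nitrate > acetate > amide anion

Lower conjugate-acid pKₐ ⇒ weaker base ⇒ better leaving group.
Sorting by the given values: hydrogen sulfate (-3.1), nitrate (-1.4), acetate (4.7), amide anion (37.9).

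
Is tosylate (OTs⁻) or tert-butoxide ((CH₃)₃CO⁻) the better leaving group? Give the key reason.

tosylate (OTs⁻)

tosylate (OTs⁻) is the better leaving group.
pKₐ(p-CH₃C₆H₄SO₃H (TsOH)) ≈ -2.8 versus pKₐ(t-BuOH) ≈ 18: tosylate (OTs⁻) is the much weaker base.
Resonance-delocalised arenesulfonate.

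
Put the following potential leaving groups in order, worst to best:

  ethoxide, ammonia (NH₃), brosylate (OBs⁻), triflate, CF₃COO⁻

The more stable X⁻ (or X) is on its own — i.e. the weaker a base it is — the better a leaving group it makes.
triflate: pKₐ(CF₃SO₃H (triflic acid)) ≈ -14
brosylate (OBs⁻): pKₐ(p-BrC₆H₄SO₃H) ≈ -2.8
CF₃COO⁻: pKₐ(CF₃COOH) ≈ 0.2 — strongly electron-withdrawing CF₃ stabilises the carboxylate
ammonia (NH₃): pKₐ(NH₄⁺) ≈ 9.2
ethoxide: pKₐ(CH₃CH₂OH) ≈ 16 — strong base; alkoxides do not leave unassisted
Reversing gives the worst-to-best order requested.

ethoxide < ammonia (NH₃) < CF₃COO⁻ < brosylate (OBs⁻) < triflate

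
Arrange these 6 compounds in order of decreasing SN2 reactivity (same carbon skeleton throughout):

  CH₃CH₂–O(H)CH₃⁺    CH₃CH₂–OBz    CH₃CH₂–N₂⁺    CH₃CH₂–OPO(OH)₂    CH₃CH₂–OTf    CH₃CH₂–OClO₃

CH₃CH₂–N₂⁺ > CH₃CH₂–OTf > CH₃CH₂–OClO₃ > CH₃CH₂–O(H)CH₃⁺ > CH₃CH₂–OPO(OH)₂ > CH₃CH₂–OBz

The skeletons are identical, so relative rate is governed entirely by leaving-group ability.
Rank by basicity of the departing species: weakest base leaves most easily.
CH₃CH₂–N₂⁺ loses N₂: no meaningful conjugate acid; N₂ departs as an exceptionally stable neutral molecule
CH₃CH₂–OTf loses OTf⁻: pKₐ(CF₃SO₃H (triflic acid)) ≈ -14
CH₃CH₂–OClO₃ loses ClO₄⁻: pKₐ(HClO₄) ≈ -10
CH₃CH₂–O(H)CH₃⁺ loses R'OH: pKₐ(R'OH₂⁺) ≈ -2.4
CH₃CH₂–OPO(OH)₂ loses H₂PO₄⁻: pKₐ(H₃PO₄) ≈ 2.1
CH₃CH₂–OBz loses PhCOO⁻: pKₐ(C₆H₅COOH) ≈ 4.2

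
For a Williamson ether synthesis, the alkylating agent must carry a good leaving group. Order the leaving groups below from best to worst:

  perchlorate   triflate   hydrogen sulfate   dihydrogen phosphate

triflate > perchlorate > hydrogen sulfate > dihydrogen phosphate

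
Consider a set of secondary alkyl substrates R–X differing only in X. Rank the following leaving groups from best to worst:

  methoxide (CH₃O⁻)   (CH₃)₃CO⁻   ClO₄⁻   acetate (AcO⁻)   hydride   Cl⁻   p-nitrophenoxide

A good leaving group is a weak base: the lower the pKₐ of its conjugate acid, the more readily it departs.
ClO₄⁻: pKₐ(HClO₄) ≈ -10 — extremely weak base; rarely used for safety reasons
Cl⁻: pKₐ(HCl) ≈ -7 — moderately weak base
acetate (AcO⁻): pKₐ(CH₃COOH) ≈ 4.8 — resonance-stabilised but still a weak base
p-nitrophenoxide: pKₐ(p-nitrophenol) ≈ 7.2
methoxide (CH₃O⁻): pKₐ(CH₃OH) ≈ 15.5
(CH₃)₃CO⁻: pKₐ(t-BuOH) ≈ 18 — bulky, strongly basic alkoxide
hydride: pKₐ(H₂) ≈ 36

ClO₄⁻ > Cl⁻ > acetate (AcO⁻) > p-nitrophenoxide > methoxide (CH₃O⁻) > (CH₃)₃CO⁻ > hydride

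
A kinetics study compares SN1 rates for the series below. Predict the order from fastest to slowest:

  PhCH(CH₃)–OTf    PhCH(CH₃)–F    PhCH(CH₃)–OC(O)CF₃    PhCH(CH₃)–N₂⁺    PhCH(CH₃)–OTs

With the same alkyl group throughout, only the leaving group differentiates the rates.
The more stable X⁻ (or X) is on its own — i.e. the weaker a base it is — the better a leaving group it makes.
PhCH(CH₃)–N₂⁺ loses N₂: no meaningful conjugate acid; N₂ departs as an exceptionally stable neutral molecule
PhCH(CH₃)–OTf loses OTf⁻: pKₐ(CF₃SO₃H (triflic acid)) ≈ -14
PhCH(CH₃)–OTs loses OTs⁻: pKₐ(p-CH₃C₆H₄SO₃H (TsOH)) ≈ -2.8
PhCH(CH₃)–OC(O)CF₃ loses CF₃COO⁻: pKₐ(CF₃COOH) ≈ 0.2
PhCH(CH₃)–F loses F⁻: pKₐ(HF) ≈ 3.2

PhCH(CH₃)–N₂⁺ > PhCH(CH₃)–OTf > PhCH(CH₃)–OTs > PhCH(CH₃)–OC(O)CF₃ > PhCH(CH₃)–F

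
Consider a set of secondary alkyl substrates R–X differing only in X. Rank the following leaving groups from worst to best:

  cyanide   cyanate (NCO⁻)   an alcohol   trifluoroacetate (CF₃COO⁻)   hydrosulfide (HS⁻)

cyanide < hydrosulfide (HS⁻) < cyanate (NCO⁻) < trifluoroacetate (CF₃COO⁻) < an alcohol

Leaving-group ability tracks the stability of the departed species; conjugate-acid pKₐ is the usual yardstick (lower pKₐ → better LG).
an alcohol: pKₐ(R'OH₂⁺) ≈ -2.4 — neutral; leaves from a protonated ether (an oxonium ion, R–O(H)R'⁺)
trifluoroacetate (CF₃COO⁻): pKₐ(CF₃COOH) ≈ 0.2 — strongly electron-withdrawing CF₃ stabilises the carboxylate
cyanate (NCO⁻): pKₐ(HOCN) ≈ 3.5
hydrosulfide (HS⁻): pKₐ(H₂S) ≈ 7
cyanide: pKₐ(HCN) ≈ 9.2 — sp carbon stabilises the charge somewhat, but still a poor LG
Reversing gives the worst-to-best order requested.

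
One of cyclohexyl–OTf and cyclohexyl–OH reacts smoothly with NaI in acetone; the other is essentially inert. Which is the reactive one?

From cyclohexyl–OH the departing group would be OH⁻ (pKₐ(H₂O) ≈ 15.7). Strong base; essentially never leaves without prior activation.
From cyclohexyl–OTf the leaving group is OTf⁻ (pKₐ(CF₃SO₃H (triflic acid)) ≈ -14). Charge spread over three oxygens and a CF₃ group; the premier leaving group in synthesis.
(In practice cyclohexyl–OTf is made from cyclohexyl–OH by treatment with Tf₂O / 2,6-lutidine, converting the hydroxyl into a triflate.)

cyclohexyl–OTf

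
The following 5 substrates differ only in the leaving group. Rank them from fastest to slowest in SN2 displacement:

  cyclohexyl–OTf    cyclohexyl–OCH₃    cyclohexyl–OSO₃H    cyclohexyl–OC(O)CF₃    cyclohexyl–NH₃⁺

cyclohexyl–OTf > cyclohexyl–OSO₃H > cyclohexyl–OC(O)CF₃ > cyclohexyl–NH₃⁺ > cyclohexyl–OCH₃

Same R in every case — rank the leaving groups.
Leaving-group ability tracks the stability of the departed species; conjugate-acid pKₐ is the usual yardstick (lower pKₐ → better LG).
cyclohexyl–OTf loses OTf⁻: pKₐ(CF₃SO₃H (triflic acid)) ≈ -14
cyclohexyl–OSO₃H loses HSO₄⁻: pKₐ(H₂SO₄) ≈ -3
cyclohexyl–OC(O)CF₃ loses CF₃COO⁻: pKₐ(CF₃COOH) ≈ 0.2
cyclohexyl–NH₃⁺ loses NH₃: pKₐ(NH₄⁺) ≈ 9.2
cyclohexyl–OCH₃ loses CH₃O⁻: pKₐ(CH₃OH) ≈ 15.5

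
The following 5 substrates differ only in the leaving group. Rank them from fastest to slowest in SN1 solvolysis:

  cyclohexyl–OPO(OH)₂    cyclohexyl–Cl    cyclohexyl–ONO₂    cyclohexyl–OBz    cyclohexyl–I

cyclohexyl–I > cyclohexyl–Cl > cyclohexyl–ONO₂ > cyclohexyl–OPO(OH)₂ > cyclohexyl–OBz

With the same alkyl group throughout, only the leaving group differentiates the rates.
The more stable X⁻ (or X) is on its own — i.e. the weaker a base it is — the better a leaving group it makes.
cyclohexyl–I loses I⁻: pKₐ(HI) ≈ -10
cyclohexyl–Cl loses Cl⁻: pKₐ(HCl) ≈ -7
cyclohexyl–ONO₂ loses NO₃⁻: pKₐ(HNO₃) ≈ -1.3
cyclohexyl–OPO(OH)₂ loses H₂PO₄⁻: pKₐ(H₃PO₄) ≈ 2.1
cyclohexyl–OBz loses PhCOO⁻: pKₐ(C₆H₅COOH) ≈ 4.2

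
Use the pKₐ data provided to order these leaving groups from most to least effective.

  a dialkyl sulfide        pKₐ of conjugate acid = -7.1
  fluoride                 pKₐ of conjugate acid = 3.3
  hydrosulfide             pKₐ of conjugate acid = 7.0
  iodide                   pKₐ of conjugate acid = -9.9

iodide > a dialkyl sulfide > fluoride > hydrosulfide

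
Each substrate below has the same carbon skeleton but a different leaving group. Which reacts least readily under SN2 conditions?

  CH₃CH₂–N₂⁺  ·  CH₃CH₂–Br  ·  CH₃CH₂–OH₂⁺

With the same alkyl group throughout, only the leaving group differentiates the rates.
The more stable X⁻ (or X) is on its own — i.e. the weaker a base it is — the better a leaving group it makes.
CH₃CH₂–N₂⁺ loses N₂: no meaningful conjugate acid; N₂ departs as an exceptionally stable neutral molecule
CH₃CH₂–Br loses Br⁻: pKₐ(HBr) ≈ -9
CH₃CH₂–OH₂⁺ loses H₂O: pKₐ(H₃O⁺) ≈ -1.7

CH₃CH₂–OH₂⁺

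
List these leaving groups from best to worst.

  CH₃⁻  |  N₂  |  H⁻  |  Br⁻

N₂: no meaningful conjugate acid; N₂ departs as an exceptionally stable neutral molecule
Br⁻: pKₐ(HBr) ≈ -9
H⁻: pKₐ(H₂) ≈ 36 — extremely strong base; leaves only in special hydride-transfer contexts
CH₃⁻: pKₐ(CH₄) ≈ 48 — unstabilised carbanion; the worst conceivable leaving group

N₂ > Br⁻ > H⁻ > CH₃⁻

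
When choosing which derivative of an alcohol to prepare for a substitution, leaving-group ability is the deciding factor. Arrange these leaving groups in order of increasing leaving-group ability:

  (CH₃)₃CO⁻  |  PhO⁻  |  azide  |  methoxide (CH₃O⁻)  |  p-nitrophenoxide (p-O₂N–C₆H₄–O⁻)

A good leaving group is a weak base: the lower the pKₐ of its conjugate acid, the more readily it departs.
azide: pKₐ(HN₃) ≈ 4.7
p-nitrophenoxide (p-O₂N–C₆H₄–O⁻): pKₐ(p-nitrophenol) ≈ 7.2
PhO⁻: pKₐ(C₆H₅OH (phenol)) ≈ 10
methoxide (CH₃O⁻): pKₐ(CH₃OH) ≈ 15.5
(CH₃)₃CO⁻: pKₐ(t-BuOH) ≈ 18
Reversing gives the worst-to-best order requested.

(CH₃)₃CO⁻ < methoxide (CH₃O⁻) < PhO⁻ < p-nitrophenoxide (p-O₂N–C₆H₄–O⁻) < azide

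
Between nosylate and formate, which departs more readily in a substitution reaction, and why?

nosylate

nosylate is the better leaving group.
pKₐ(p-O₂NC₆H₄SO₃H) ≈ -3.5 versus pKₐ(HCOOH) ≈ 3.8: nosylate is the much weaker base.
P-nitro group further stabilises the sulfonate.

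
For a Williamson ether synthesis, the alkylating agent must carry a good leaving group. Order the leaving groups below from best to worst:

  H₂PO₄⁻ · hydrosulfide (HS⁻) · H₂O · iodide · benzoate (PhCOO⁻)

A good leaving group is a weak base: the lower the pKₐ of its conjugate acid, the more readily it departs.
iodide: pKₐ(HI) ≈ -10 — large, highly polarisable; very weak base
H₂O: pKₐ(H₃O⁺) ≈ -1.7 — neutral; leaves from a protonated alcohol (R–OH₂⁺)
H₂PO₄⁻: pKₐ(H₃PO₄) ≈ 2.1
benzoate (PhCOO⁻): pKₐ(C₆H₅COOH) ≈ 4.2 — aryl carboxylate
hydrosulfide (HS⁻): pKₐ(H₂S) ≈ 7

iodide > H₂O > H₂PO₄⁻ > benzoate (PhCOO⁻) > hydrosulfide (HS⁻)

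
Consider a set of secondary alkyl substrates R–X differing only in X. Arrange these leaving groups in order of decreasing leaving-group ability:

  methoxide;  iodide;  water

iodide > water > methoxide

Rank by basicity of the departing species: weakest base leaves most easily.
iodide: pKₐ(HI) ≈ -10
water: pKₐ(H₃O⁺) ≈ -1.7 — neutral; leaves from a protonated alcohol (R–OH₂⁺)
methoxide: pKₐ(CH₃OH) ≈ 15.5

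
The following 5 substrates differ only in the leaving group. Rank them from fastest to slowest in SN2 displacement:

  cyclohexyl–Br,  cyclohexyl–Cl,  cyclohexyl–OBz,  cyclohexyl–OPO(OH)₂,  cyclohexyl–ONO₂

With the same alkyl group throughout, only the leaving group differentiates the rates.
Rank by basicity of the departing species: weakest base leaves most easily.
cyclohexyl–Br loses Br⁻: pKₐ(HBr) ≈ -9
cyclohexyl–Cl loses Cl⁻: pKₐ(HCl) ≈ -7
cyclohexyl–ONO₂ loses NO₃⁻: pKₐ(HNO₃) ≈ -1.3
cyclohexyl–OPO(OH)₂ loses H₂PO₄⁻: pKₐ(H₃PO₄) ≈ 2.1
cyclohexyl–OBz loses PhCOO⁻: pKₐ(C₆H₅COOH) ≈ 4.2

cyclohexyl–Br > cyclohexyl–Cl > cyclohexyl–ONO₂ > cyclohexyl–OPO(OH)₂ > cyclohexyl–OBz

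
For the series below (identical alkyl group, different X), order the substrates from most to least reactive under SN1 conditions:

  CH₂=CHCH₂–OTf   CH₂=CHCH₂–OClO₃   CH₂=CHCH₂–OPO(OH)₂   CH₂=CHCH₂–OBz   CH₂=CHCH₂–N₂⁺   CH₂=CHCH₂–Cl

Identical carbon frameworks mean the comparison reduces to leaving-group quality.
Rank by basicity of the departing species: weakest base leaves most easily.
CH₂=CHCH₂–N₂⁺ loses N₂: no meaningful conjugate acid; N₂ departs as an exceptionally stable neutral molecule
CH₂=CHCH₂–OTf loses OTf⁻: pKₐ(CF₃SO₃H (triflic acid)) ≈ -14
CH₂=CHCH₂–OClO₃ loses ClO₄⁻: pKₐ(HClO₄) ≈ -10
CH₂=CHCH₂–Cl loses Cl⁻: pKₐ(HCl) ≈ -7
CH₂=CHCH₂–OPO(OH)₂ loses H₂PO₄⁻: pKₐ(H₃PO₄) ≈ 2.1
CH₂=CHCH₂–OBz loses PhCOO⁻: pKₐ(C₆H₅COOH) ≈ 4.2

CH₂=CHCH₂–N₂⁺ > CH₂=CHCH₂–OTf > CH₂=CHCH₂–OClO₃ > CH₂=CHCH₂–Cl > CH₂=CHCH₂–OPO(OH)₂ > CH₂=CHCH₂–OBz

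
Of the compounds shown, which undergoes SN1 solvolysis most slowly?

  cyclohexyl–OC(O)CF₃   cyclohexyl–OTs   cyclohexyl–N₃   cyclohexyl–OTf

cyclohexyl–N₃

Same R in every case — rank the leaving groups.
Rank by basicity of the departing species: weakest base leaves most easily.
cyclohexyl–OTf loses OTf⁻: pKₐ(CF₃SO₃H (triflic acid)) ≈ -14
cyclohexyl–OTs loses OTs⁻: pKₐ(p-CH₃C₆H₄SO₃H (TsOH)) ≈ -2.8
cyclohexyl–OC(O)CF₃ loses CF₃COO⁻: pKₐ(CF₃COOH) ≈ 0.2
cyclohexyl–N₃ loses N₃⁻: pKₐ(HN₃) ≈ 4.7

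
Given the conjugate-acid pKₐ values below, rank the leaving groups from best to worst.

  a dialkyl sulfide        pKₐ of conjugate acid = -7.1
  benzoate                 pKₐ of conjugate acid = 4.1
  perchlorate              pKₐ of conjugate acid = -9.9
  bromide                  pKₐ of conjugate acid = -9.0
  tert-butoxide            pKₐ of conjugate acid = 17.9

Lower conjugate-acid pKₐ ⇒ weaker base ⇒ better leaving group.
Sorting by the given values: perchlorate (-9.9), bromide (-9.0), a dialkyl sulfide (-7.1), benzoate (4.1), tert-butoxide (17.9).

perchlorate > bromide > a dialkyl sulfide > benzoate > tert-butoxide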